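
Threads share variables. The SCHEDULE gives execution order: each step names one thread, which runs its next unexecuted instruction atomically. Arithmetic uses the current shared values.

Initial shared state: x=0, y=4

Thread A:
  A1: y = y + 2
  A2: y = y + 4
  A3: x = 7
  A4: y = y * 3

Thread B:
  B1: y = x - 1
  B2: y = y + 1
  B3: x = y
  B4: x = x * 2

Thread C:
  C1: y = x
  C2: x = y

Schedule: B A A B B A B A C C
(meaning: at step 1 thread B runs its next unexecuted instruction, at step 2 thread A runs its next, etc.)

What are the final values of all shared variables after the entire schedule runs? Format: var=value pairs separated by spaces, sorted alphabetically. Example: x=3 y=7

Answer: x=14 y=14

Derivation:
Step 1: thread B executes B1 (y = x - 1). Shared: x=0 y=-1. PCs: A@0 B@1 C@0
Step 2: thread A executes A1 (y = y + 2). Shared: x=0 y=1. PCs: A@1 B@1 C@0
Step 3: thread A executes A2 (y = y + 4). Shared: x=0 y=5. PCs: A@2 B@1 C@0
Step 4: thread B executes B2 (y = y + 1). Shared: x=0 y=6. PCs: A@2 B@2 C@0
Step 5: thread B executes B3 (x = y). Shared: x=6 y=6. PCs: A@2 B@3 C@0
Step 6: thread A executes A3 (x = 7). Shared: x=7 y=6. PCs: A@3 B@3 C@0
Step 7: thread B executes B4 (x = x * 2). Shared: x=14 y=6. PCs: A@3 B@4 C@0
Step 8: thread A executes A4 (y = y * 3). Shared: x=14 y=18. PCs: A@4 B@4 C@0
Step 9: thread C executes C1 (y = x). Shared: x=14 y=14. PCs: A@4 B@4 C@1
Step 10: thread C executes C2 (x = y). Shared: x=14 y=14. PCs: A@4 B@4 C@2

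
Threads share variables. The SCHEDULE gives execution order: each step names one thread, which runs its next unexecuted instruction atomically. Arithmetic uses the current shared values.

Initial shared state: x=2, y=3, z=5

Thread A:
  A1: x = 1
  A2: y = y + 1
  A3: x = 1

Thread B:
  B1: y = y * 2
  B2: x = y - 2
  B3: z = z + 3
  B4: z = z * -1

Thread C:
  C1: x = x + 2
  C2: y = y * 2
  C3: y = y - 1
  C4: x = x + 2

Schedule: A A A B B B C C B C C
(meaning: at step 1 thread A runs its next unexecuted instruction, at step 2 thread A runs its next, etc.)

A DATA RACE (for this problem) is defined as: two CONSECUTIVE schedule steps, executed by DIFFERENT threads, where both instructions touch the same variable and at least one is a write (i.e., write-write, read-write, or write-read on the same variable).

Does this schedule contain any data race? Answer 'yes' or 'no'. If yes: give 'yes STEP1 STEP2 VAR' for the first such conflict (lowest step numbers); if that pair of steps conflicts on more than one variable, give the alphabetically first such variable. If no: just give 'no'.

Answer: no

Derivation:
Steps 1,2: same thread (A). No race.
Steps 2,3: same thread (A). No race.
Steps 3,4: A(r=-,w=x) vs B(r=y,w=y). No conflict.
Steps 4,5: same thread (B). No race.
Steps 5,6: same thread (B). No race.
Steps 6,7: B(r=z,w=z) vs C(r=x,w=x). No conflict.
Steps 7,8: same thread (C). No race.
Steps 8,9: C(r=y,w=y) vs B(r=z,w=z). No conflict.
Steps 9,10: B(r=z,w=z) vs C(r=y,w=y). No conflict.
Steps 10,11: same thread (C). No race.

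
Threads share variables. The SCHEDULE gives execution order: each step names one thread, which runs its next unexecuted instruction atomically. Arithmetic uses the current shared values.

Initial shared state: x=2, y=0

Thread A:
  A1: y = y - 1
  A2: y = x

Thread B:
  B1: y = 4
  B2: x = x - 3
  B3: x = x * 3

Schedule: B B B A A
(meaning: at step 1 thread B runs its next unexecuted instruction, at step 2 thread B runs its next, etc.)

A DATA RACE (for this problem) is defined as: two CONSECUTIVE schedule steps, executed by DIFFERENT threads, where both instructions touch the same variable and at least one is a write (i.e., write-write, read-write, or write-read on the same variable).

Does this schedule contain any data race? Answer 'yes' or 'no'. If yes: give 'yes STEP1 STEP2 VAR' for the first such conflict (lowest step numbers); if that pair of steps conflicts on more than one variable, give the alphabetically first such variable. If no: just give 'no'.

Answer: no

Derivation:
Steps 1,2: same thread (B). No race.
Steps 2,3: same thread (B). No race.
Steps 3,4: B(r=x,w=x) vs A(r=y,w=y). No conflict.
Steps 4,5: same thread (A). No race.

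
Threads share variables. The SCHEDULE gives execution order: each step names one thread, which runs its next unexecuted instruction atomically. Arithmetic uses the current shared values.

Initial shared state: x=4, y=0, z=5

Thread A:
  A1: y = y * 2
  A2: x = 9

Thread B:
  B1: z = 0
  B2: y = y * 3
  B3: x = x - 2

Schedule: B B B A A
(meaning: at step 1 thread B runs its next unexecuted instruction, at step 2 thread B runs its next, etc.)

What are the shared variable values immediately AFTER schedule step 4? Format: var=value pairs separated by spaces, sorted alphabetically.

Answer: x=2 y=0 z=0

Derivation:
Step 1: thread B executes B1 (z = 0). Shared: x=4 y=0 z=0. PCs: A@0 B@1
Step 2: thread B executes B2 (y = y * 3). Shared: x=4 y=0 z=0. PCs: A@0 B@2
Step 3: thread B executes B3 (x = x - 2). Shared: x=2 y=0 z=0. PCs: A@0 B@3
Step 4: thread A executes A1 (y = y * 2). Shared: x=2 y=0 z=0. PCs: A@1 B@3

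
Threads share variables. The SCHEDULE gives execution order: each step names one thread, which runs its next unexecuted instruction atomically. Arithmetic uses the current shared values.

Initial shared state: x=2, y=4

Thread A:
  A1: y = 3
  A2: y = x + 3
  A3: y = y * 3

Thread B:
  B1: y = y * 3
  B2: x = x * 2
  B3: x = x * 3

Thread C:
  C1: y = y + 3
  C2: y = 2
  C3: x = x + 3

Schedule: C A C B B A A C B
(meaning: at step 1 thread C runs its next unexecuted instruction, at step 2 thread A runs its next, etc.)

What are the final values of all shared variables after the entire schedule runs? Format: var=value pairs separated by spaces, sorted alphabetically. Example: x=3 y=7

Answer: x=21 y=21

Derivation:
Step 1: thread C executes C1 (y = y + 3). Shared: x=2 y=7. PCs: A@0 B@0 C@1
Step 2: thread A executes A1 (y = 3). Shared: x=2 y=3. PCs: A@1 B@0 C@1
Step 3: thread C executes C2 (y = 2). Shared: x=2 y=2. PCs: A@1 B@0 C@2
Step 4: thread B executes B1 (y = y * 3). Shared: x=2 y=6. PCs: A@1 B@1 C@2
Step 5: thread B executes B2 (x = x * 2). Shared: x=4 y=6. PCs: A@1 B@2 C@2
Step 6: thread A executes A2 (y = x + 3). Shared: x=4 y=7. PCs: A@2 B@2 C@2
Step 7: thread A executes A3 (y = y * 3). Shared: x=4 y=21. PCs: A@3 B@2 C@2
Step 8: thread C executes C3 (x = x + 3). Shared: x=7 y=21. PCs: A@3 B@2 C@3
Step 9: thread B executes B3 (x = x * 3). Shared: x=21 y=21. PCs: A@3 B@3 C@3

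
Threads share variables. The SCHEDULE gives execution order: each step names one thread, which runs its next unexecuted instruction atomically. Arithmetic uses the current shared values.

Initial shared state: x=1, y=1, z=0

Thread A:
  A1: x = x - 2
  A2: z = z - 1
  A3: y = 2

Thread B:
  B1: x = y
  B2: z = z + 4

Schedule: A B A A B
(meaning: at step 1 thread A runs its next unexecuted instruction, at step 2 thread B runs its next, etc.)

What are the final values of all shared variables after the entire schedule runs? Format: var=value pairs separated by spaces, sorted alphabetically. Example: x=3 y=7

Answer: x=1 y=2 z=3

Derivation:
Step 1: thread A executes A1 (x = x - 2). Shared: x=-1 y=1 z=0. PCs: A@1 B@0
Step 2: thread B executes B1 (x = y). Shared: x=1 y=1 z=0. PCs: A@1 B@1
Step 3: thread A executes A2 (z = z - 1). Shared: x=1 y=1 z=-1. PCs: A@2 B@1
Step 4: thread A executes A3 (y = 2). Shared: x=1 y=2 z=-1. PCs: A@3 B@1
Step 5: thread B executes B2 (z = z + 4). Shared: x=1 y=2 z=3. PCs: A@3 B@2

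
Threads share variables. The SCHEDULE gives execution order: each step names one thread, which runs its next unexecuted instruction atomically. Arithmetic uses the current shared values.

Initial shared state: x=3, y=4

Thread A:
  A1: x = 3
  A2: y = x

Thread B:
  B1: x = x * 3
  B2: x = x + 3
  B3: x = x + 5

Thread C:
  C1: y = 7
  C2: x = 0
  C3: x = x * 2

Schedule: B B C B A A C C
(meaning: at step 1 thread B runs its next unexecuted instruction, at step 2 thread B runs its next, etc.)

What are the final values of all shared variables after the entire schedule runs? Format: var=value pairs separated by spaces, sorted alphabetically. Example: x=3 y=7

Answer: x=0 y=3

Derivation:
Step 1: thread B executes B1 (x = x * 3). Shared: x=9 y=4. PCs: A@0 B@1 C@0
Step 2: thread B executes B2 (x = x + 3). Shared: x=12 y=4. PCs: A@0 B@2 C@0
Step 3: thread C executes C1 (y = 7). Shared: x=12 y=7. PCs: A@0 B@2 C@1
Step 4: thread B executes B3 (x = x + 5). Shared: x=17 y=7. PCs: A@0 B@3 C@1
Step 5: thread A executes A1 (x = 3). Shared: x=3 y=7. PCs: A@1 B@3 C@1
Step 6: thread A executes A2 (y = x). Shared: x=3 y=3. PCs: A@2 B@3 C@1
Step 7: thread C executes C2 (x = 0). Shared: x=0 y=3. PCs: A@2 B@3 C@2
Step 8: thread C executes C3 (x = x * 2). Shared: x=0 y=3. PCs: A@2 B@3 C@3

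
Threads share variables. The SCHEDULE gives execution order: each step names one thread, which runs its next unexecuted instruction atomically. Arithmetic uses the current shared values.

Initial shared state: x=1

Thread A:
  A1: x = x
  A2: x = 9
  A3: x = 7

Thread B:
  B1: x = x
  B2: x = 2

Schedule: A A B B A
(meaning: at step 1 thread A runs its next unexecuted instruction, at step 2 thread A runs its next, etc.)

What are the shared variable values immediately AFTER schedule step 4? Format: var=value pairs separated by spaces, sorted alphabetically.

Answer: x=2

Derivation:
Step 1: thread A executes A1 (x = x). Shared: x=1. PCs: A@1 B@0
Step 2: thread A executes A2 (x = 9). Shared: x=9. PCs: A@2 B@0
Step 3: thread B executes B1 (x = x). Shared: x=9. PCs: A@2 B@1
Step 4: thread B executes B2 (x = 2). Shared: x=2. PCs: A@2 B@2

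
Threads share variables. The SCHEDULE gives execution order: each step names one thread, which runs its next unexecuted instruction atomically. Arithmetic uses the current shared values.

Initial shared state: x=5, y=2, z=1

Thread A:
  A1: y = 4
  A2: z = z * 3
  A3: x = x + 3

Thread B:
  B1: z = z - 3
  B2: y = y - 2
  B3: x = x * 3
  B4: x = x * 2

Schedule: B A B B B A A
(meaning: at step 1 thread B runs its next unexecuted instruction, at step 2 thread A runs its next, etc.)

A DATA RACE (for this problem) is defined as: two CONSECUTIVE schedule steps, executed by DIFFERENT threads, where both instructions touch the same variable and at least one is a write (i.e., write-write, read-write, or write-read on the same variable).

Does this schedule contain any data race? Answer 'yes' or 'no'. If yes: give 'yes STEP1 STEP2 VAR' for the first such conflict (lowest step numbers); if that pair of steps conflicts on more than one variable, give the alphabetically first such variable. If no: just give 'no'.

Answer: yes 2 3 y

Derivation:
Steps 1,2: B(r=z,w=z) vs A(r=-,w=y). No conflict.
Steps 2,3: A(y = 4) vs B(y = y - 2). RACE on y (W-W).
Steps 3,4: same thread (B). No race.
Steps 4,5: same thread (B). No race.
Steps 5,6: B(r=x,w=x) vs A(r=z,w=z). No conflict.
Steps 6,7: same thread (A). No race.
First conflict at steps 2,3.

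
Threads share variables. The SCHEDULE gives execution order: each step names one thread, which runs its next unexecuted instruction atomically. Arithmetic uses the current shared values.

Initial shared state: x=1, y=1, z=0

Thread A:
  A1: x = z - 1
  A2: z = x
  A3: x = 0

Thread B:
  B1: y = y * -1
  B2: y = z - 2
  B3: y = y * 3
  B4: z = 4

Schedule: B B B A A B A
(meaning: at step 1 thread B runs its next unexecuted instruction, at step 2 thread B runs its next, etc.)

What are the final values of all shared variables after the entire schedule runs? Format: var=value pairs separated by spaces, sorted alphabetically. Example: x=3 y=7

Answer: x=0 y=-6 z=4

Derivation:
Step 1: thread B executes B1 (y = y * -1). Shared: x=1 y=-1 z=0. PCs: A@0 B@1
Step 2: thread B executes B2 (y = z - 2). Shared: x=1 y=-2 z=0. PCs: A@0 B@2
Step 3: thread B executes B3 (y = y * 3). Shared: x=1 y=-6 z=0. PCs: A@0 B@3
Step 4: thread A executes A1 (x = z - 1). Shared: x=-1 y=-6 z=0. PCs: A@1 B@3
Step 5: thread A executes A2 (z = x). Shared: x=-1 y=-6 z=-1. PCs: A@2 B@3
Step 6: thread B executes B4 (z = 4). Shared: x=-1 y=-6 z=4. PCs: A@2 B@4
Step 7: thread A executes A3 (x = 0). Shared: x=0 y=-6 z=4. PCs: A@3 B@4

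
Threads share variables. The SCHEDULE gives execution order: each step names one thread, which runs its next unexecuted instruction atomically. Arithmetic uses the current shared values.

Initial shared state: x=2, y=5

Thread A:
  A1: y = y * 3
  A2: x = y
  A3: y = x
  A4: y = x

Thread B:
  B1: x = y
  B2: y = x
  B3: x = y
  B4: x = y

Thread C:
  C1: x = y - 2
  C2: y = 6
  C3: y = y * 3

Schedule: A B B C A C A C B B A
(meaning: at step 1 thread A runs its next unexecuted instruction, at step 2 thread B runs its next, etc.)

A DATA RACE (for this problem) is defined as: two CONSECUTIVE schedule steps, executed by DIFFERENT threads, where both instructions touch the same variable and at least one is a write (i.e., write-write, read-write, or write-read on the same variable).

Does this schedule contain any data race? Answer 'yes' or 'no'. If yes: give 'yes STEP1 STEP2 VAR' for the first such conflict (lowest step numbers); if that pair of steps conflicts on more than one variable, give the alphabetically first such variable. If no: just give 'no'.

Steps 1,2: A(y = y * 3) vs B(x = y). RACE on y (W-R).
Steps 2,3: same thread (B). No race.
Steps 3,4: B(y = x) vs C(x = y - 2). RACE on x (R-W), y (W-R). Multiple vars; alphabetically first is x.
Steps 4,5: C(x = y - 2) vs A(x = y). RACE on x (W-W).
Steps 5,6: A(x = y) vs C(y = 6). RACE on y (R-W).
Steps 6,7: C(y = 6) vs A(y = x). RACE on y (W-W).
Steps 7,8: A(y = x) vs C(y = y * 3). RACE on y (W-W).
Steps 8,9: C(y = y * 3) vs B(x = y). RACE on y (W-R).
Steps 9,10: same thread (B). No race.
Steps 10,11: B(x = y) vs A(y = x). RACE on x (W-R), y (R-W). Multiple vars; alphabetically first is x.
First conflict at steps 1,2.

Answer: yes 1 2 y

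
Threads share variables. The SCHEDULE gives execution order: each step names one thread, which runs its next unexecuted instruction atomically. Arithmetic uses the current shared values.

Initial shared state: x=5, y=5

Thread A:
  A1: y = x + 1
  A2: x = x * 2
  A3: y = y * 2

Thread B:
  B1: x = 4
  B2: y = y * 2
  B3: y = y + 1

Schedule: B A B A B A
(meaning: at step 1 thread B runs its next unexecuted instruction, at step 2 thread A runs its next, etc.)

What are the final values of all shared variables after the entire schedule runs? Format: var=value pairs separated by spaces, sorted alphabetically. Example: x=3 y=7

Answer: x=8 y=22

Derivation:
Step 1: thread B executes B1 (x = 4). Shared: x=4 y=5. PCs: A@0 B@1
Step 2: thread A executes A1 (y = x + 1). Shared: x=4 y=5. PCs: A@1 B@1
Step 3: thread B executes B2 (y = y * 2). Shared: x=4 y=10. PCs: A@1 B@2
Step 4: thread A executes A2 (x = x * 2). Shared: x=8 y=10. PCs: A@2 B@2
Step 5: thread B executes B3 (y = y + 1). Shared: x=8 y=11. PCs: A@2 B@3
Step 6: thread A executes A3 (y = y * 2). Shared: x=8 y=22. PCs: A@3 B@3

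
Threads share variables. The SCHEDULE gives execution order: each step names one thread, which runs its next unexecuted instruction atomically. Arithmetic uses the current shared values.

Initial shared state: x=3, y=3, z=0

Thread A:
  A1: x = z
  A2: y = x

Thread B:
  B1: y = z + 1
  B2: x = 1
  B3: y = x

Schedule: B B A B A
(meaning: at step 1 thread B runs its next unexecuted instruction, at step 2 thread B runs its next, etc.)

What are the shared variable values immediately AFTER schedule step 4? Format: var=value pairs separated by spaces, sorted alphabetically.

Step 1: thread B executes B1 (y = z + 1). Shared: x=3 y=1 z=0. PCs: A@0 B@1
Step 2: thread B executes B2 (x = 1). Shared: x=1 y=1 z=0. PCs: A@0 B@2
Step 3: thread A executes A1 (x = z). Shared: x=0 y=1 z=0. PCs: A@1 B@2
Step 4: thread B executes B3 (y = x). Shared: x=0 y=0 z=0. PCs: A@1 B@3

Answer: x=0 y=0 z=0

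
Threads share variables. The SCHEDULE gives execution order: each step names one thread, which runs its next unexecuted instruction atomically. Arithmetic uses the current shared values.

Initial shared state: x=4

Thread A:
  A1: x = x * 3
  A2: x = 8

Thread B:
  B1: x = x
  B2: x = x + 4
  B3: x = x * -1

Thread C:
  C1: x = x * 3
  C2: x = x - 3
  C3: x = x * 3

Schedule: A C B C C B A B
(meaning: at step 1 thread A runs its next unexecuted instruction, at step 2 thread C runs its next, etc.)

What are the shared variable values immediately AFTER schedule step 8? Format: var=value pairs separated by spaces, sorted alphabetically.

Step 1: thread A executes A1 (x = x * 3). Shared: x=12. PCs: A@1 B@0 C@0
Step 2: thread C executes C1 (x = x * 3). Shared: x=36. PCs: A@1 B@0 C@1
Step 3: thread B executes B1 (x = x). Shared: x=36. PCs: A@1 B@1 C@1
Step 4: thread C executes C2 (x = x - 3). Shared: x=33. PCs: A@1 B@1 C@2
Step 5: thread C executes C3 (x = x * 3). Shared: x=99. PCs: A@1 B@1 C@3
Step 6: thread B executes B2 (x = x + 4). Shared: x=103. PCs: A@1 B@2 C@3
Step 7: thread A executes A2 (x = 8). Shared: x=8. PCs: A@2 B@2 C@3
Step 8: thread B executes B3 (x = x * -1). Shared: x=-8. PCs: A@2 B@3 C@3

Answer: x=-8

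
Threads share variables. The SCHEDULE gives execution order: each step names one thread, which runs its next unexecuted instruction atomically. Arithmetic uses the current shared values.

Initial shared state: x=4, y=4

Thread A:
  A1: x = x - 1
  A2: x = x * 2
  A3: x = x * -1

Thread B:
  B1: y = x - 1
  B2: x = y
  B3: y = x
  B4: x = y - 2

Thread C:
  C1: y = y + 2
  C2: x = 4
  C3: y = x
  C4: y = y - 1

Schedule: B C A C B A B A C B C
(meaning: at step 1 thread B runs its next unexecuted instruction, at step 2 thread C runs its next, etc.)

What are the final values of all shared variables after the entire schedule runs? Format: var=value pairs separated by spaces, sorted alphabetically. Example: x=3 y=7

Answer: x=-12 y=-11

Derivation:
Step 1: thread B executes B1 (y = x - 1). Shared: x=4 y=3. PCs: A@0 B@1 C@0
Step 2: thread C executes C1 (y = y + 2). Shared: x=4 y=5. PCs: A@0 B@1 C@1
Step 3: thread A executes A1 (x = x - 1). Shared: x=3 y=5. PCs: A@1 B@1 C@1
Step 4: thread C executes C2 (x = 4). Shared: x=4 y=5. PCs: A@1 B@1 C@2
Step 5: thread B executes B2 (x = y). Shared: x=5 y=5. PCs: A@1 B@2 C@2
Step 6: thread A executes A2 (x = x * 2). Shared: x=10 y=5. PCs: A@2 B@2 C@2
Step 7: thread B executes B3 (y = x). Shared: x=10 y=10. PCs: A@2 B@3 C@2
Step 8: thread A executes A3 (x = x * -1). Shared: x=-10 y=10. PCs: A@3 B@3 C@2
Step 9: thread C executes C3 (y = x). Shared: x=-10 y=-10. PCs: A@3 B@3 C@3
Step 10: thread B executes B4 (x = y - 2). Shared: x=-12 y=-10. PCs: A@3 B@4 C@3
Step 11: thread C executes C4 (y = y - 1). Shared: x=-12 y=-11. PCs: A@3 B@4 C@4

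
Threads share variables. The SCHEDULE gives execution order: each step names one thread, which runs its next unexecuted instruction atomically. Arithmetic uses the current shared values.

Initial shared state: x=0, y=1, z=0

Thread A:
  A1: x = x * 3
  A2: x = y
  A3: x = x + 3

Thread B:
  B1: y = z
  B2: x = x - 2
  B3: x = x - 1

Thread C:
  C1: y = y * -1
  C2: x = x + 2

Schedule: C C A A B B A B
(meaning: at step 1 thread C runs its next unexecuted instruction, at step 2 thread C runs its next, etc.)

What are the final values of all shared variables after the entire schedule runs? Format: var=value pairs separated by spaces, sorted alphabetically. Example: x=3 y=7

Answer: x=-1 y=0 z=0

Derivation:
Step 1: thread C executes C1 (y = y * -1). Shared: x=0 y=-1 z=0. PCs: A@0 B@0 C@1
Step 2: thread C executes C2 (x = x + 2). Shared: x=2 y=-1 z=0. PCs: A@0 B@0 C@2
Step 3: thread A executes A1 (x = x * 3). Shared: x=6 y=-1 z=0. PCs: A@1 B@0 C@2
Step 4: thread A executes A2 (x = y). Shared: x=-1 y=-1 z=0. PCs: A@2 B@0 C@2
Step 5: thread B executes B1 (y = z). Shared: x=-1 y=0 z=0. PCs: A@2 B@1 C@2
Step 6: thread B executes B2 (x = x - 2). Shared: x=-3 y=0 z=0. PCs: A@2 B@2 C@2
Step 7: thread A executes A3 (x = x + 3). Shared: x=0 y=0 z=0. PCs: A@3 B@2 C@2
Step 8: thread B executes B3 (x = x - 1). Shared: x=-1 y=0 z=0. PCs: A@3 B@3 C@2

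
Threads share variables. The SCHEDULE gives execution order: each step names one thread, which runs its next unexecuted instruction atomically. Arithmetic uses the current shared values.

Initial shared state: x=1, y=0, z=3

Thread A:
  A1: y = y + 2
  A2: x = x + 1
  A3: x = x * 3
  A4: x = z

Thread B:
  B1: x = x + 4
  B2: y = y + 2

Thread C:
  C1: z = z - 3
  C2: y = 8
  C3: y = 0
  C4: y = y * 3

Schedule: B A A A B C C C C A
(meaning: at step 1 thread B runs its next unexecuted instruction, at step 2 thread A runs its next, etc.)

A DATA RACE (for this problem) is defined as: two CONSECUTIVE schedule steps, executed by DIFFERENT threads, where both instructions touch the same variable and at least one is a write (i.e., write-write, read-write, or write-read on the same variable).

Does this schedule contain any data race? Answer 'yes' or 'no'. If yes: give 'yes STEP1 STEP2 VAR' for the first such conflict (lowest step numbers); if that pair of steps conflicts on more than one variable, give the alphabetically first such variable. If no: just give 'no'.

Steps 1,2: B(r=x,w=x) vs A(r=y,w=y). No conflict.
Steps 2,3: same thread (A). No race.
Steps 3,4: same thread (A). No race.
Steps 4,5: A(r=x,w=x) vs B(r=y,w=y). No conflict.
Steps 5,6: B(r=y,w=y) vs C(r=z,w=z). No conflict.
Steps 6,7: same thread (C). No race.
Steps 7,8: same thread (C). No race.
Steps 8,9: same thread (C). No race.
Steps 9,10: C(r=y,w=y) vs A(r=z,w=x). No conflict.

Answer: no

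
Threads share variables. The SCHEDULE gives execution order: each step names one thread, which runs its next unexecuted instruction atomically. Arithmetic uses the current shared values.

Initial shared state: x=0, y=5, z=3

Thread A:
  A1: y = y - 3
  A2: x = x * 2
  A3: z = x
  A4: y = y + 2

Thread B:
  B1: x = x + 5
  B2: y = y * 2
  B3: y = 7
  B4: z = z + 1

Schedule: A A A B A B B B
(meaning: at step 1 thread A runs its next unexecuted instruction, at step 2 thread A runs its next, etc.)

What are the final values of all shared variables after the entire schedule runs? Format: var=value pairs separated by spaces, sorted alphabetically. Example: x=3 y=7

Step 1: thread A executes A1 (y = y - 3). Shared: x=0 y=2 z=3. PCs: A@1 B@0
Step 2: thread A executes A2 (x = x * 2). Shared: x=0 y=2 z=3. PCs: A@2 B@0
Step 3: thread A executes A3 (z = x). Shared: x=0 y=2 z=0. PCs: A@3 B@0
Step 4: thread B executes B1 (x = x + 5). Shared: x=5 y=2 z=0. PCs: A@3 B@1
Step 5: thread A executes A4 (y = y + 2). Shared: x=5 y=4 z=0. PCs: A@4 B@1
Step 6: thread B executes B2 (y = y * 2). Shared: x=5 y=8 z=0. PCs: A@4 B@2
Step 7: thread B executes B3 (y = 7). Shared: x=5 y=7 z=0. PCs: A@4 B@3
Step 8: thread B executes B4 (z = z + 1). Shared: x=5 y=7 z=1. PCs: A@4 B@4

Answer: x=5 y=7 z=1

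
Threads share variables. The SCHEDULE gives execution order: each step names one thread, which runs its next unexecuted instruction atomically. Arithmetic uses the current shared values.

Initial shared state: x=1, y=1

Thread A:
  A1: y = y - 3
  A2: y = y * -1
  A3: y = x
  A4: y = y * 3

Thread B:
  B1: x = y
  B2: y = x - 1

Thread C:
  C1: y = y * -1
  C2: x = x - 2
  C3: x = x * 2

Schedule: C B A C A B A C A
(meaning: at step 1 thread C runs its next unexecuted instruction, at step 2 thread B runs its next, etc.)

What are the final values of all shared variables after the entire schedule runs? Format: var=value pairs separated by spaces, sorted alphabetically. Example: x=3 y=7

Answer: x=-6 y=-9

Derivation:
Step 1: thread C executes C1 (y = y * -1). Shared: x=1 y=-1. PCs: A@0 B@0 C@1
Step 2: thread B executes B1 (x = y). Shared: x=-1 y=-1. PCs: A@0 B@1 C@1
Step 3: thread A executes A1 (y = y - 3). Shared: x=-1 y=-4. PCs: A@1 B@1 C@1
Step 4: thread C executes C2 (x = x - 2). Shared: x=-3 y=-4. PCs: A@1 B@1 C@2
Step 5: thread A executes A2 (y = y * -1). Shared: x=-3 y=4. PCs: A@2 B@1 C@2
Step 6: thread B executes B2 (y = x - 1). Shared: x=-3 y=-4. PCs: A@2 B@2 C@2
Step 7: thread A executes A3 (y = x). Shared: x=-3 y=-3. PCs: A@3 B@2 C@2
Step 8: thread C executes C3 (x = x * 2). Shared: x=-6 y=-3. PCs: A@3 B@2 C@3
Step 9: thread A executes A4 (y = y * 3). Shared: x=-6 y=-9. PCs: A@4 B@2 C@3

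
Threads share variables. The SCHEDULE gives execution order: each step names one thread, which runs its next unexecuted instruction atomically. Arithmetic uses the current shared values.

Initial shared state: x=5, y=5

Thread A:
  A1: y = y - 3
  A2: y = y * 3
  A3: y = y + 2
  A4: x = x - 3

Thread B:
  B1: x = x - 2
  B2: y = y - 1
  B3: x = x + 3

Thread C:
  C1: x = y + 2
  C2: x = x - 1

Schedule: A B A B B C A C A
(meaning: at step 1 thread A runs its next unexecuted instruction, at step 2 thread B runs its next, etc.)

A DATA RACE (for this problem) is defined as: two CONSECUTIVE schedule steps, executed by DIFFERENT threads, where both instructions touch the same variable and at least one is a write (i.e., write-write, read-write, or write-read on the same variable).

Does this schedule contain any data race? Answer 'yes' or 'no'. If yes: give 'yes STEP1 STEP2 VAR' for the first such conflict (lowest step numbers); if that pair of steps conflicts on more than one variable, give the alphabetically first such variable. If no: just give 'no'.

Answer: yes 3 4 y

Derivation:
Steps 1,2: A(r=y,w=y) vs B(r=x,w=x). No conflict.
Steps 2,3: B(r=x,w=x) vs A(r=y,w=y). No conflict.
Steps 3,4: A(y = y * 3) vs B(y = y - 1). RACE on y (W-W).
Steps 4,5: same thread (B). No race.
Steps 5,6: B(x = x + 3) vs C(x = y + 2). RACE on x (W-W).
Steps 6,7: C(x = y + 2) vs A(y = y + 2). RACE on y (R-W).
Steps 7,8: A(r=y,w=y) vs C(r=x,w=x). No conflict.
Steps 8,9: C(x = x - 1) vs A(x = x - 3). RACE on x (W-W).
First conflict at steps 3,4.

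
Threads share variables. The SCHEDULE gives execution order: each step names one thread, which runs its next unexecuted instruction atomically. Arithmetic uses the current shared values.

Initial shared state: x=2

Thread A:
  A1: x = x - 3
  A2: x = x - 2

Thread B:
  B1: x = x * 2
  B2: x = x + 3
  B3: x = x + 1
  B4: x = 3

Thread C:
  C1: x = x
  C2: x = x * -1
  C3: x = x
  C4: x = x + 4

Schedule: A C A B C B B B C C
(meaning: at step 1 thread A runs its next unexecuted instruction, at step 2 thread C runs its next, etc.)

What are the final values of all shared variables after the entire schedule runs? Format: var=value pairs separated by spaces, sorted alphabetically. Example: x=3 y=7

Answer: x=7

Derivation:
Step 1: thread A executes A1 (x = x - 3). Shared: x=-1. PCs: A@1 B@0 C@0
Step 2: thread C executes C1 (x = x). Shared: x=-1. PCs: A@1 B@0 C@1
Step 3: thread A executes A2 (x = x - 2). Shared: x=-3. PCs: A@2 B@0 C@1
Step 4: thread B executes B1 (x = x * 2). Shared: x=-6. PCs: A@2 B@1 C@1
Step 5: thread C executes C2 (x = x * -1). Shared: x=6. PCs: A@2 B@1 C@2
Step 6: thread B executes B2 (x = x + 3). Shared: x=9. PCs: A@2 B@2 C@2
Step 7: thread B executes B3 (x = x + 1). Shared: x=10. PCs: A@2 B@3 C@2
Step 8: thread B executes B4 (x = 3). Shared: x=3. PCs: A@2 B@4 C@2
Step 9: thread C executes C3 (x = x). Shared: x=3. PCs: A@2 B@4 C@3
Step 10: thread C executes C4 (x = x + 4). Shared: x=7. PCs: A@2 B@4 C@4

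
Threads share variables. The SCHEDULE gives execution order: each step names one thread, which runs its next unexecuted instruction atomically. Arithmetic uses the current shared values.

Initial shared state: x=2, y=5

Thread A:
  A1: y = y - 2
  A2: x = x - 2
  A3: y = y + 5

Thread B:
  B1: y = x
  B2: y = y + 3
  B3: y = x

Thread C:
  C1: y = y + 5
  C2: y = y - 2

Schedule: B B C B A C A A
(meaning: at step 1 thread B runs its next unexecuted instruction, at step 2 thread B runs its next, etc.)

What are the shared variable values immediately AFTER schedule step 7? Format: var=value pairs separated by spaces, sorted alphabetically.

Answer: x=0 y=-2

Derivation:
Step 1: thread B executes B1 (y = x). Shared: x=2 y=2. PCs: A@0 B@1 C@0
Step 2: thread B executes B2 (y = y + 3). Shared: x=2 y=5. PCs: A@0 B@2 C@0
Step 3: thread C executes C1 (y = y + 5). Shared: x=2 y=10. PCs: A@0 B@2 C@1
Step 4: thread B executes B3 (y = x). Shared: x=2 y=2. PCs: A@0 B@3 C@1
Step 5: thread A executes A1 (y = y - 2). Shared: x=2 y=0. PCs: A@1 B@3 C@1
Step 6: thread C executes C2 (y = y - 2). Shared: x=2 y=-2. PCs: A@1 B@3 C@2
Step 7: thread A executes A2 (x = x - 2). Shared: x=0 y=-2. PCs: A@2 B@3 C@2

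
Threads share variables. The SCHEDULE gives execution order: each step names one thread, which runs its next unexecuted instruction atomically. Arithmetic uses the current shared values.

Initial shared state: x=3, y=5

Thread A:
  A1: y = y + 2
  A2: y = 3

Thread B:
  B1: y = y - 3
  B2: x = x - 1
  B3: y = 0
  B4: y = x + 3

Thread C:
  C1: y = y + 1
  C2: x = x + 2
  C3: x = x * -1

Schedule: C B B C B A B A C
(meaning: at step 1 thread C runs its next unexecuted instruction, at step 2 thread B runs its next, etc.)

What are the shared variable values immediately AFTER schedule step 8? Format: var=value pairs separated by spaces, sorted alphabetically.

Step 1: thread C executes C1 (y = y + 1). Shared: x=3 y=6. PCs: A@0 B@0 C@1
Step 2: thread B executes B1 (y = y - 3). Shared: x=3 y=3. PCs: A@0 B@1 C@1
Step 3: thread B executes B2 (x = x - 1). Shared: x=2 y=3. PCs: A@0 B@2 C@1
Step 4: thread C executes C2 (x = x + 2). Shared: x=4 y=3. PCs: A@0 B@2 C@2
Step 5: thread B executes B3 (y = 0). Shared: x=4 y=0. PCs: A@0 B@3 C@2
Step 6: thread A executes A1 (y = y + 2). Shared: x=4 y=2. PCs: A@1 B@3 C@2
Step 7: thread B executes B4 (y = x + 3). Shared: x=4 y=7. PCs: A@1 B@4 C@2
Step 8: thread A executes A2 (y = 3). Shared: x=4 y=3. PCs: A@2 B@4 C@2

Answer: x=4 y=3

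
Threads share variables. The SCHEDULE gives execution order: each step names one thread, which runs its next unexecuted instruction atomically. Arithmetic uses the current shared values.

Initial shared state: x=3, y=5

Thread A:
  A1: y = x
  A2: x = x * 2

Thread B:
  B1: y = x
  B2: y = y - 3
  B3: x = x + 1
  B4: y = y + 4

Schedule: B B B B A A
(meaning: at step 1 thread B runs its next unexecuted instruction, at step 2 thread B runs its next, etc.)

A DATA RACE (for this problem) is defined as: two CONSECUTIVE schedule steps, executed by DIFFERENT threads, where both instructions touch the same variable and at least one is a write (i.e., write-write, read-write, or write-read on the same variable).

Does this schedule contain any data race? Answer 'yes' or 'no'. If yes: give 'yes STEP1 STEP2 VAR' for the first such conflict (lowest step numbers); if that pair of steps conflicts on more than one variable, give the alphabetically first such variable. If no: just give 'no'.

Steps 1,2: same thread (B). No race.
Steps 2,3: same thread (B). No race.
Steps 3,4: same thread (B). No race.
Steps 4,5: B(y = y + 4) vs A(y = x). RACE on y (W-W).
Steps 5,6: same thread (A). No race.
First conflict at steps 4,5.

Answer: yes 4 5 y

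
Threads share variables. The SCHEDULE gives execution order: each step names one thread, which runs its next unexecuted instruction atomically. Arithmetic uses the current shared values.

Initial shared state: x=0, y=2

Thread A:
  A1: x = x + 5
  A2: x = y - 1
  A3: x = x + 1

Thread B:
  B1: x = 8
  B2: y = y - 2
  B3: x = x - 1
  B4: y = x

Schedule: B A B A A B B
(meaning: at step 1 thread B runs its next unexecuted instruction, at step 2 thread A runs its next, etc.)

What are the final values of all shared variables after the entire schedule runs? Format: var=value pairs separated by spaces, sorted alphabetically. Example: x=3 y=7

Step 1: thread B executes B1 (x = 8). Shared: x=8 y=2. PCs: A@0 B@1
Step 2: thread A executes A1 (x = x + 5). Shared: x=13 y=2. PCs: A@1 B@1
Step 3: thread B executes B2 (y = y - 2). Shared: x=13 y=0. PCs: A@1 B@2
Step 4: thread A executes A2 (x = y - 1). Shared: x=-1 y=0. PCs: A@2 B@2
Step 5: thread A executes A3 (x = x + 1). Shared: x=0 y=0. PCs: A@3 B@2
Step 6: thread B executes B3 (x = x - 1). Shared: x=-1 y=0. PCs: A@3 B@3
Step 7: thread B executes B4 (y = x). Shared: x=-1 y=-1. PCs: A@3 B@4

Answer: x=-1 y=-1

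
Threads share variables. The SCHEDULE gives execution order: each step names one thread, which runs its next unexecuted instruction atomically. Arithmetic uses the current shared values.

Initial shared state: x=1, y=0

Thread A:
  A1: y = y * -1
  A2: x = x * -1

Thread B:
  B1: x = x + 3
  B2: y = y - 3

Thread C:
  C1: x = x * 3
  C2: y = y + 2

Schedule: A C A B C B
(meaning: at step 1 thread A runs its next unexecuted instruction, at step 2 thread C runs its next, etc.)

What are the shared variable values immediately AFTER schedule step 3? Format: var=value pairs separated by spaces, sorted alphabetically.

Answer: x=-3 y=0

Derivation:
Step 1: thread A executes A1 (y = y * -1). Shared: x=1 y=0. PCs: A@1 B@0 C@0
Step 2: thread C executes C1 (x = x * 3). Shared: x=3 y=0. PCs: A@1 B@0 C@1
Step 3: thread A executes A2 (x = x * -1). Shared: x=-3 y=0. PCs: A@2 B@0 C@1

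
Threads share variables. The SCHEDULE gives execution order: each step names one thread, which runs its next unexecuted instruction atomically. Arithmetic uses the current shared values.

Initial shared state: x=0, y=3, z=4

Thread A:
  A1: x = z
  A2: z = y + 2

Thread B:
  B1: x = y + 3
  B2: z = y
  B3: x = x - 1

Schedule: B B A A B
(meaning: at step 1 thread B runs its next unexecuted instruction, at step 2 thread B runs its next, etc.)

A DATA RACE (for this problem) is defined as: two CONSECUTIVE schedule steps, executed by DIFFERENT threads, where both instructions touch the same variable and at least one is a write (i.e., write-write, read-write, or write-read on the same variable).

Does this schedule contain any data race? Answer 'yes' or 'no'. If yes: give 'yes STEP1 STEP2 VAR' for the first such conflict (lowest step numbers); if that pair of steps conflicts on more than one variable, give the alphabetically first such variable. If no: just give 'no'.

Answer: yes 2 3 z

Derivation:
Steps 1,2: same thread (B). No race.
Steps 2,3: B(z = y) vs A(x = z). RACE on z (W-R).
Steps 3,4: same thread (A). No race.
Steps 4,5: A(r=y,w=z) vs B(r=x,w=x). No conflict.
First conflict at steps 2,3.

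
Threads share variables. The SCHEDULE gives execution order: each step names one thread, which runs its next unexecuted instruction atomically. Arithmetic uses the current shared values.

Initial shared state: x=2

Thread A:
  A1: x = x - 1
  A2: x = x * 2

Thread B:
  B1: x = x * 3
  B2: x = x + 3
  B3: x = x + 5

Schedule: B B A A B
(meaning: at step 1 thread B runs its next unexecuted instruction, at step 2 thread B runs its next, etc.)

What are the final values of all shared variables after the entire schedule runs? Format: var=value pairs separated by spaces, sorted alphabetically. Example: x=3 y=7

Step 1: thread B executes B1 (x = x * 3). Shared: x=6. PCs: A@0 B@1
Step 2: thread B executes B2 (x = x + 3). Shared: x=9. PCs: A@0 B@2
Step 3: thread A executes A1 (x = x - 1). Shared: x=8. PCs: A@1 B@2
Step 4: thread A executes A2 (x = x * 2). Shared: x=16. PCs: A@2 B@2
Step 5: thread B executes B3 (x = x + 5). Shared: x=21. PCs: A@2 B@3

Answer: x=21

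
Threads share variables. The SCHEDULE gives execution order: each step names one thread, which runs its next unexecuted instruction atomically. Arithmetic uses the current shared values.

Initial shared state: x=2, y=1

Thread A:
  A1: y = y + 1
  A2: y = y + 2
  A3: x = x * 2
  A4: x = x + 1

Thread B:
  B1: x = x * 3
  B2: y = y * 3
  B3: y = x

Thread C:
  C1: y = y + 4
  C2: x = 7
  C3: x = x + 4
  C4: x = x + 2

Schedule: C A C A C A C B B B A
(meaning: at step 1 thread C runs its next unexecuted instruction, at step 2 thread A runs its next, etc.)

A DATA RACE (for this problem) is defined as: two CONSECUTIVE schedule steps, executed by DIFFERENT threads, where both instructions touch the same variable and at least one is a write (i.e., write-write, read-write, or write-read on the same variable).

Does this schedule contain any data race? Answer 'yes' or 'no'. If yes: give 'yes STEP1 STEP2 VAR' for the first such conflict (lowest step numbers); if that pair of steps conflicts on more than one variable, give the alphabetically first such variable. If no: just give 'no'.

Steps 1,2: C(y = y + 4) vs A(y = y + 1). RACE on y (W-W).
Steps 2,3: A(r=y,w=y) vs C(r=-,w=x). No conflict.
Steps 3,4: C(r=-,w=x) vs A(r=y,w=y). No conflict.
Steps 4,5: A(r=y,w=y) vs C(r=x,w=x). No conflict.
Steps 5,6: C(x = x + 4) vs A(x = x * 2). RACE on x (W-W).
Steps 6,7: A(x = x * 2) vs C(x = x + 2). RACE on x (W-W).
Steps 7,8: C(x = x + 2) vs B(x = x * 3). RACE on x (W-W).
Steps 8,9: same thread (B). No race.
Steps 9,10: same thread (B). No race.
Steps 10,11: B(y = x) vs A(x = x + 1). RACE on x (R-W).
First conflict at steps 1,2.

Answer: yes 1 2 y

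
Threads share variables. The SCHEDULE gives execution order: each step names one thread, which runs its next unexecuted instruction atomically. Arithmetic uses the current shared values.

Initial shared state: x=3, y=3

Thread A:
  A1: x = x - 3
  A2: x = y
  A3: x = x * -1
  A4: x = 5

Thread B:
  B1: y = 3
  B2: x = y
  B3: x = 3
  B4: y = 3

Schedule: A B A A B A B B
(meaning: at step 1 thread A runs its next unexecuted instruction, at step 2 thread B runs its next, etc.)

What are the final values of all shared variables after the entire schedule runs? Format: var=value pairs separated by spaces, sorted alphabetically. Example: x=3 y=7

Step 1: thread A executes A1 (x = x - 3). Shared: x=0 y=3. PCs: A@1 B@0
Step 2: thread B executes B1 (y = 3). Shared: x=0 y=3. PCs: A@1 B@1
Step 3: thread A executes A2 (x = y). Shared: x=3 y=3. PCs: A@2 B@1
Step 4: thread A executes A3 (x = x * -1). Shared: x=-3 y=3. PCs: A@3 B@1
Step 5: thread B executes B2 (x = y). Shared: x=3 y=3. PCs: A@3 B@2
Step 6: thread A executes A4 (x = 5). Shared: x=5 y=3. PCs: A@4 B@2
Step 7: thread B executes B3 (x = 3). Shared: x=3 y=3. PCs: A@4 B@3
Step 8: thread B executes B4 (y = 3). Shared: x=3 y=3. PCs: A@4 B@4

Answer: x=3 y=3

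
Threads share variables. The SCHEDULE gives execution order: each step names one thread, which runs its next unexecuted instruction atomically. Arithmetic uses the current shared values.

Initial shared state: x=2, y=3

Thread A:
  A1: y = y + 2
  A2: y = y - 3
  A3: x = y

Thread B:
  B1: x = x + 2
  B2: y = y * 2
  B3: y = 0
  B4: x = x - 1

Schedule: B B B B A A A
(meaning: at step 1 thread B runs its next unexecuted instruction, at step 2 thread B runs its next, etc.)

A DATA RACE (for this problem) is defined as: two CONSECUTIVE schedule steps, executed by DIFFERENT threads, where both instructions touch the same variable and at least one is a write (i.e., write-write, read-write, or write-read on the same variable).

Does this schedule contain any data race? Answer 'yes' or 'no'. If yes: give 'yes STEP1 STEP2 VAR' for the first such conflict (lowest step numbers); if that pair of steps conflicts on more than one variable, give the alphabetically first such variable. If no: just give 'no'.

Answer: no

Derivation:
Steps 1,2: same thread (B). No race.
Steps 2,3: same thread (B). No race.
Steps 3,4: same thread (B). No race.
Steps 4,5: B(r=x,w=x) vs A(r=y,w=y). No conflict.
Steps 5,6: same thread (A). No race.
Steps 6,7: same thread (A). No race.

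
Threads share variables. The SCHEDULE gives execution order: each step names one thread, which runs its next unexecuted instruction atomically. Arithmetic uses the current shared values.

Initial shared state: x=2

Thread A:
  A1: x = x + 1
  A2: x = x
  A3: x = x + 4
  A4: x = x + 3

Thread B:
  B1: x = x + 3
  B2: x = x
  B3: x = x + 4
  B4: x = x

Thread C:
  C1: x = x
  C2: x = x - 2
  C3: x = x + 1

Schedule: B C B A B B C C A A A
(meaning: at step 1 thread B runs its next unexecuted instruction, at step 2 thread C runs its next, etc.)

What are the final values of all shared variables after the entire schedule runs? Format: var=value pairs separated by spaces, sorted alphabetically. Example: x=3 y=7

Answer: x=16

Derivation:
Step 1: thread B executes B1 (x = x + 3). Shared: x=5. PCs: A@0 B@1 C@0
Step 2: thread C executes C1 (x = x). Shared: x=5. PCs: A@0 B@1 C@1
Step 3: thread B executes B2 (x = x). Shared: x=5. PCs: A@0 B@2 C@1
Step 4: thread A executes A1 (x = x + 1). Shared: x=6. PCs: A@1 B@2 C@1
Step 5: thread B executes B3 (x = x + 4). Shared: x=10. PCs: A@1 B@3 C@1
Step 6: thread B executes B4 (x = x). Shared: x=10. PCs: A@1 B@4 C@1
Step 7: thread C executes C2 (x = x - 2). Shared: x=8. PCs: A@1 B@4 C@2
Step 8: thread C executes C3 (x = x + 1). Shared: x=9. PCs: A@1 B@4 C@3
Step 9: thread A executes A2 (x = x). Shared: x=9. PCs: A@2 B@4 C@3
Step 10: thread A executes A3 (x = x + 4). Shared: x=13. PCs: A@3 B@4 C@3
Step 11: thread A executes A4 (x = x + 3). Shared: x=16. PCs: A@4 B@4 C@3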